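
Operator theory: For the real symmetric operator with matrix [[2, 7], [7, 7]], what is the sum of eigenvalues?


For a self-adjoint (symmetric) matrix, the eigenvalues are real.
The sum of eigenvalues equals the trace of the matrix.
trace = 2 + 7 = 9

9


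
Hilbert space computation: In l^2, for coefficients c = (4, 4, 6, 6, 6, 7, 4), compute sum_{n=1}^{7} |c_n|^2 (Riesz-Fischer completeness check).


sum |c_n|^2 = 4^2 + 4^2 + 6^2 + 6^2 + 6^2 + 7^2 + 4^2
= 16 + 16 + 36 + 36 + 36 + 49 + 16
= 205

205


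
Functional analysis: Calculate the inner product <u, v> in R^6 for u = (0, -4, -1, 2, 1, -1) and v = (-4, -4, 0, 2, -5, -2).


Computing the standard inner product <u, v> = sum u_i * v_i
= 0*-4 + -4*-4 + -1*0 + 2*2 + 1*-5 + -1*-2
= 0 + 16 + 0 + 4 + -5 + 2
= 17

17


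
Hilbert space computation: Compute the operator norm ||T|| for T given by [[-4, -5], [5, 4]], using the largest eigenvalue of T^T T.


A^T A = [[41, 40], [40, 41]]
trace(A^T A) = 82, det(A^T A) = 81
discriminant = 82^2 - 4*81 = 6400
Largest eigenvalue of A^T A = (trace + sqrt(disc))/2 = 81.0000
||T|| = sqrt(81.0000) = 9.0000

9.0000


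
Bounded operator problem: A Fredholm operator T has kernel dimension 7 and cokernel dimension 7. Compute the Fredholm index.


The Fredholm index is defined as ind(T) = dim(ker T) - dim(coker T)
= 7 - 7
= 0

0


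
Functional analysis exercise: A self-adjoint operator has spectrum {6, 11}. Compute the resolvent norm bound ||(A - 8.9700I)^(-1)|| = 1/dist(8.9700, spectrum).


dist(8.9700, {6, 11}) = min(|8.9700 - 6|, |8.9700 - 11|)
= min(2.9700, 2.0300) = 2.0300
Resolvent bound = 1/2.0300 = 0.4926

0.4926


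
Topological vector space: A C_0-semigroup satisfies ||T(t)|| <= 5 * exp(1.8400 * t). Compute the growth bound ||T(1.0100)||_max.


||T(1.0100)|| <= 5 * exp(1.8400 * 1.0100)
= 5 * exp(1.8584)
= 5 * 6.4135
= 32.0673

32.0673


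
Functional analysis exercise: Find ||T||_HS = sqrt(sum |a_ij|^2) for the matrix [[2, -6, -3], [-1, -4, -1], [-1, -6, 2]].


The Hilbert-Schmidt norm is sqrt(sum of squares of all entries).
Sum of squares = 2^2 + (-6)^2 + (-3)^2 + (-1)^2 + (-4)^2 + (-1)^2 + (-1)^2 + (-6)^2 + 2^2
= 4 + 36 + 9 + 1 + 16 + 1 + 1 + 36 + 4 = 108
||T||_HS = sqrt(108) = 10.3923

10.3923


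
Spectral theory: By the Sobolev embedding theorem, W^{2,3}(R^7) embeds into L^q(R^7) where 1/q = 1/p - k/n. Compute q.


Using the Sobolev embedding formula: 1/q = 1/p - k/n
1/q = 1/3 - 2/7 = 1/21
q = 1/(1/21) = 21

21.0000


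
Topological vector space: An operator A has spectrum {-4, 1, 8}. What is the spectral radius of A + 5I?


Spectrum of A + 5I = {1, 6, 13}
Spectral radius = max |lambda| over the shifted spectrum
= max(1, 6, 13) = 13

13


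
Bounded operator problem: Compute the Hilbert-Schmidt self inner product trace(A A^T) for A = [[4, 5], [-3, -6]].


trace(A * A^T) = sum of squares of all entries
= 4^2 + 5^2 + (-3)^2 + (-6)^2
= 16 + 25 + 9 + 36
= 86

86


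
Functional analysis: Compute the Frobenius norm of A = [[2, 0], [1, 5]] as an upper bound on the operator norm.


||A||_F^2 = sum a_ij^2
= 2^2 + 0^2 + 1^2 + 5^2
= 4 + 0 + 1 + 25 = 30
||A||_F = sqrt(30) = 5.4772

5.4772


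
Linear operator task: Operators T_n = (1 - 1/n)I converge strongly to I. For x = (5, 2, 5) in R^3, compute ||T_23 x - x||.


T_23 x - x = (1 - 1/23)x - x = -x/23
||x|| = sqrt(54) = 7.3485
||T_23 x - x|| = ||x||/23 = 7.3485/23 = 0.3195

0.3195


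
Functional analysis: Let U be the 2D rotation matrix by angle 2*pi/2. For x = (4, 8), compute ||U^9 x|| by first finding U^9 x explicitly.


U is a rotation by theta = 2*pi/2
U^9 = rotation by 9*theta = 18*pi/2 = 2*pi/2 (mod 2*pi)
cos(2*pi/2) = -1.0000, sin(2*pi/2) = 0.0000
U^9 x = (-1.0000 * 4 - 0.0000 * 8, 0.0000 * 4 + -1.0000 * 8)
= (-4.0000, -8.0000)
||U^9 x|| = sqrt((-4.0000)^2 + (-8.0000)^2) = sqrt(80.0000) = 8.9443

8.9443


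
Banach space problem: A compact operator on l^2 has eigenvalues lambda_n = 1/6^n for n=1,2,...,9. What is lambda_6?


The eigenvalue formula gives lambda_6 = 1/6^6
= 1/46656
= 2.1433e-05

2.1433e-05


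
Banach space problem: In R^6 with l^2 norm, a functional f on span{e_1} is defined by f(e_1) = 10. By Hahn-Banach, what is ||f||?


The norm of f is given by ||f|| = sup_{||x||=1} |f(x)|.
On span{e_1}, ||e_1|| = 1, so ||f|| = |f(e_1)| / ||e_1||
= |10| / 1 = 10.0000

10.0000


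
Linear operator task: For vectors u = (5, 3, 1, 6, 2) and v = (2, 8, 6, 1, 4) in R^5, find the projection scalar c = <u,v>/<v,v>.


Computing <u,v> = 5*2 + 3*8 + 1*6 + 6*1 + 2*4 = 54
Computing <v,v> = 2^2 + 8^2 + 6^2 + 1^2 + 4^2 = 121
Projection coefficient = 54/121 = 0.4463

0.4463


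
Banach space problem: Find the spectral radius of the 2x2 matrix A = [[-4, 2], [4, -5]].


For a 2x2 matrix, eigenvalues satisfy lambda^2 - (trace)*lambda + det = 0
trace = -4 + -5 = -9
det = -4*-5 - 2*4 = 12
discriminant = (-9)^2 - 4*(12) = 33
spectral radius = max |eigenvalue| = 7.3723

7.3723


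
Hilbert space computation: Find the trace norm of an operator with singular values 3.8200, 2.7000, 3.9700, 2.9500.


The nuclear norm is the sum of all singular values.
||T||_1 = 3.8200 + 2.7000 + 3.9700 + 2.9500
= 13.4400

13.4400


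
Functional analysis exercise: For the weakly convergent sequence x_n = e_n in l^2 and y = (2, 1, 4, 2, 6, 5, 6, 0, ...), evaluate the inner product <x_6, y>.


x_6 = e_6 is the standard basis vector with 1 in position 6.
<x_6, y> = y_6 = 5
As n -> infinity, <x_n, y> -> 0, confirming weak convergence of (x_n) to 0.

5


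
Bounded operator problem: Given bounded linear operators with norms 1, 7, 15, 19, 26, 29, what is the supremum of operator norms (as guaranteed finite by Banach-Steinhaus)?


By the Uniform Boundedness Principle, the supremum of norms is finite.
sup_k ||T_k|| = max(1, 7, 15, 19, 26, 29) = 29

29


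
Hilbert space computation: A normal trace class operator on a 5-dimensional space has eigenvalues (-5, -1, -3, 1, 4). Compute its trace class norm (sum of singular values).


For a normal operator, singular values equal |eigenvalues|.
Trace norm = sum |lambda_i| = 5 + 1 + 3 + 1 + 4
= 14

14


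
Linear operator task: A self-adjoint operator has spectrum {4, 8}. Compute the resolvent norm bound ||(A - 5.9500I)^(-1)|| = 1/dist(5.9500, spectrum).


dist(5.9500, {4, 8}) = min(|5.9500 - 4|, |5.9500 - 8|)
= min(1.9500, 2.0500) = 1.9500
Resolvent bound = 1/1.9500 = 0.5128

0.5128


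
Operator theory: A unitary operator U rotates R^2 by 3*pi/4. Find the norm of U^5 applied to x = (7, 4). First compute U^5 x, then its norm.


U is a rotation by theta = 3*pi/4
U^5 = rotation by 5*theta = 15*pi/4 = 7*pi/4 (mod 2*pi)
cos(7*pi/4) = 0.7071, sin(7*pi/4) = -0.7071
U^5 x = (0.7071 * 7 - -0.7071 * 4, -0.7071 * 7 + 0.7071 * 4)
= (7.7782, -2.1213)
||U^5 x|| = sqrt(7.7782^2 + (-2.1213)^2) = sqrt(65.0000) = 8.0623

8.0623


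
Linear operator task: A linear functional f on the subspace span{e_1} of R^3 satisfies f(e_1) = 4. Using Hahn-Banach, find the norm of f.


The norm of f is given by ||f|| = sup_{||x||=1} |f(x)|.
On span{e_1}, ||e_1|| = 1, so ||f|| = |f(e_1)| / ||e_1||
= |4| / 1 = 4.0000

4.0000


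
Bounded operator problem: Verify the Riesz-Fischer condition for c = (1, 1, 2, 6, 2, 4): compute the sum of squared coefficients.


sum |c_n|^2 = 1^2 + 1^2 + 2^2 + 6^2 + 2^2 + 4^2
= 1 + 1 + 4 + 36 + 4 + 16
= 62

62


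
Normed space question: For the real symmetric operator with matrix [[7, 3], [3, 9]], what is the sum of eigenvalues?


For a self-adjoint (symmetric) matrix, the eigenvalues are real.
The sum of eigenvalues equals the trace of the matrix.
trace = 7 + 9 = 16

16


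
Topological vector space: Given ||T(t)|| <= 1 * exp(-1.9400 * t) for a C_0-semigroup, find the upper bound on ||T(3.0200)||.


||T(3.0200)|| <= 1 * exp(-1.9400 * 3.0200)
= 1 * exp(-5.8588)
= 1 * 0.0029
= 0.0029

0.0029


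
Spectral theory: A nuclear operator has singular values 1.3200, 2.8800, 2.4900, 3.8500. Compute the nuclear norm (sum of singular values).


The nuclear norm is the sum of all singular values.
||T||_1 = 1.3200 + 2.8800 + 2.4900 + 3.8500
= 10.5400

10.5400


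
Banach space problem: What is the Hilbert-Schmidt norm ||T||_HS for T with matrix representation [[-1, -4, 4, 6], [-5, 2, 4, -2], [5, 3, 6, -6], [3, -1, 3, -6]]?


The Hilbert-Schmidt norm is sqrt(sum of squares of all entries).
Sum of squares = (-1)^2 + (-4)^2 + 4^2 + 6^2 + (-5)^2 + 2^2 + 4^2 + (-2)^2 + 5^2 + 3^2 + 6^2 + (-6)^2 + 3^2 + (-1)^2 + 3^2 + (-6)^2
= 1 + 16 + 16 + 36 + 25 + 4 + 16 + 4 + 25 + 9 + 36 + 36 + 9 + 1 + 9 + 36 = 279
||T||_HS = sqrt(279) = 16.7033

16.7033


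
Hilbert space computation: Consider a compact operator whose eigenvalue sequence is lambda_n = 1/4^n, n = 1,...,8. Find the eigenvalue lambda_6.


The eigenvalue formula gives lambda_6 = 1/4^6
= 1/4096
= 2.4414e-04

2.4414e-04


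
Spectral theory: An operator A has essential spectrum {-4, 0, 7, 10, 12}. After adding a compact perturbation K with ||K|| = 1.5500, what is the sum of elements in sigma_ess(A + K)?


By Weyl's theorem, the essential spectrum is invariant under compact perturbations.
sigma_ess(A + K) = sigma_ess(A) = {-4, 0, 7, 10, 12}
Sum = -4 + 0 + 7 + 10 + 12 = 25

25


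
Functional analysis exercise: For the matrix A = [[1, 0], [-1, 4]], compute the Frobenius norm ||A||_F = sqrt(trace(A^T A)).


||A||_F^2 = sum a_ij^2
= 1^2 + 0^2 + (-1)^2 + 4^2
= 1 + 0 + 1 + 16 = 18
||A||_F = sqrt(18) = 4.2426

4.2426


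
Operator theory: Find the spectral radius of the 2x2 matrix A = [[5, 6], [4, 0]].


For a 2x2 matrix, eigenvalues satisfy lambda^2 - (trace)*lambda + det = 0
trace = 5 + 0 = 5
det = 5*0 - 6*4 = -24
discriminant = 5^2 - 4*(-24) = 121
spectral radius = max |eigenvalue| = 8.0000

8.0000


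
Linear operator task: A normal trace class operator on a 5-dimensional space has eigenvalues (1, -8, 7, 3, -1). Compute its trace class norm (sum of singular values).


For a normal operator, singular values equal |eigenvalues|.
Trace norm = sum |lambda_i| = 1 + 8 + 7 + 3 + 1
= 20

20


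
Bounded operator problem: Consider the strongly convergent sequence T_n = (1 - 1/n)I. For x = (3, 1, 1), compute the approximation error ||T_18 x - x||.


T_18 x - x = (1 - 1/18)x - x = -x/18
||x|| = sqrt(11) = 3.3166
||T_18 x - x|| = ||x||/18 = 3.3166/18 = 0.1843

0.1843


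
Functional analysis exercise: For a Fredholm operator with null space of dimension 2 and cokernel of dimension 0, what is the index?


The Fredholm index is defined as ind(T) = dim(ker T) - dim(coker T)
= 2 - 0
= 2

2


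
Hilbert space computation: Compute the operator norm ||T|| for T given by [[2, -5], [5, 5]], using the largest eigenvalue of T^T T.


A^T A = [[29, 15], [15, 50]]
trace(A^T A) = 79, det(A^T A) = 1225
discriminant = 79^2 - 4*1225 = 1341
Largest eigenvalue of A^T A = (trace + sqrt(disc))/2 = 57.8098
||T|| = sqrt(57.8098) = 7.6033

7.6033


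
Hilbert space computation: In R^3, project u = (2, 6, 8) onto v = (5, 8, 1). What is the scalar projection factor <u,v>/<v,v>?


Computing <u,v> = 2*5 + 6*8 + 8*1 = 66
Computing <v,v> = 5^2 + 8^2 + 1^2 = 90
Projection coefficient = 66/90 = 0.7333

0.7333


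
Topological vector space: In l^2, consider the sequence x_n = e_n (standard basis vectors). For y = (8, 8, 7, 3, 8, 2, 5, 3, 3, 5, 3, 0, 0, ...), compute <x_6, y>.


x_6 = e_6 is the standard basis vector with 1 in position 6.
<x_6, y> = y_6 = 2
As n -> infinity, <x_n, y> -> 0, confirming weak convergence of (x_n) to 0.

2


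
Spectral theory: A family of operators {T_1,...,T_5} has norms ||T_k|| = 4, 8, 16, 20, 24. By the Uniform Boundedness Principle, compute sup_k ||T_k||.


By the Uniform Boundedness Principle, the supremum of norms is finite.
sup_k ||T_k|| = max(4, 8, 16, 20, 24) = 24

24


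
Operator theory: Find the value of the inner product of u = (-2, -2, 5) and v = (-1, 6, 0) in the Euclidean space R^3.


Computing the standard inner product <u, v> = sum u_i * v_i
= -2*-1 + -2*6 + 5*0
= 2 + -12 + 0
= -10

-10


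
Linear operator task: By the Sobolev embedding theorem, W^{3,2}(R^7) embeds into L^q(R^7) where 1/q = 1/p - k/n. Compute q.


Using the Sobolev embedding formula: 1/q = 1/p - k/n
1/q = 1/2 - 3/7 = 1/14
q = 1/(1/14) = 14

14.0000


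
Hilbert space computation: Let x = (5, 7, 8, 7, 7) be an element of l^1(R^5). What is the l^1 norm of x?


The l^1 norm equals the sum of absolute values of all components.
||x||_1 = 5 + 7 + 8 + 7 + 7
= 34

34.0000


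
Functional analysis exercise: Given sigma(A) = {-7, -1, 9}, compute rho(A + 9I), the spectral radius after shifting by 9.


Spectrum of A + 9I = {2, 8, 18}
Spectral radius = max |lambda| over the shifted spectrum
= max(2, 8, 18) = 18

18


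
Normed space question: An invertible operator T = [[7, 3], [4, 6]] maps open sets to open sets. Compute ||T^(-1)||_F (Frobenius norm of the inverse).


det(T) = 7*6 - 3*4 = 30
T^(-1) = (1/30) * [[6, -3], [-4, 7]] = [[0.2000, -0.1000], [-0.1333, 0.2333]]
||T^(-1)||_F^2 = 0.2000^2 + (-0.1000)^2 + (-0.1333)^2 + 0.2333^2 = 0.1222
||T^(-1)||_F = sqrt(0.1222) = 0.3496

0.3496


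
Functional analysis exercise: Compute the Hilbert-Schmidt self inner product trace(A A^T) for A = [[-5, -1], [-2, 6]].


trace(A * A^T) = sum of squares of all entries
= (-5)^2 + (-1)^2 + (-2)^2 + 6^2
= 25 + 1 + 4 + 36
= 66

66


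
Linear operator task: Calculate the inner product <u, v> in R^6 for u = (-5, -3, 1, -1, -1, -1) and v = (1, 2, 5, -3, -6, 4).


Computing the standard inner product <u, v> = sum u_i * v_i
= -5*1 + -3*2 + 1*5 + -1*-3 + -1*-6 + -1*4
= -5 + -6 + 5 + 3 + 6 + -4
= -1

-1


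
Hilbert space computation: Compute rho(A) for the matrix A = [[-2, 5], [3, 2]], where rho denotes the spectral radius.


For a 2x2 matrix, eigenvalues satisfy lambda^2 - (trace)*lambda + det = 0
trace = -2 + 2 = 0
det = -2*2 - 5*3 = -19
discriminant = 0^2 - 4*(-19) = 76
spectral radius = max |eigenvalue| = 4.3589

4.3589


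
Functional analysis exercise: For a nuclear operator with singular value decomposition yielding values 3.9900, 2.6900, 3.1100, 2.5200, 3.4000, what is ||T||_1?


The nuclear norm is the sum of all singular values.
||T||_1 = 3.9900 + 2.6900 + 3.1100 + 2.5200 + 3.4000
= 15.7100

15.7100


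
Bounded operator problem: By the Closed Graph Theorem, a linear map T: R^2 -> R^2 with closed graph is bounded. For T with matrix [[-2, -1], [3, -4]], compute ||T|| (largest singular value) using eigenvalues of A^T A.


A^T A = [[13, -10], [-10, 17]]
trace(A^T A) = 30, det(A^T A) = 121
discriminant = 30^2 - 4*121 = 416
Largest eigenvalue of A^T A = (trace + sqrt(disc))/2 = 25.1980
||T|| = sqrt(25.1980) = 5.0198

5.0198


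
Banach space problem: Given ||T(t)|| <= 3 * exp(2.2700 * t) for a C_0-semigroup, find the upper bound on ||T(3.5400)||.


||T(3.5400)|| <= 3 * exp(2.2700 * 3.5400)
= 3 * exp(8.0358)
= 3 * 3089.6095
= 9268.8286

9268.8286


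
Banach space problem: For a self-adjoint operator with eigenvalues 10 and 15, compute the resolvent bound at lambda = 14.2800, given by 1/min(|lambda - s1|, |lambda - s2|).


dist(14.2800, {10, 15}) = min(|14.2800 - 10|, |14.2800 - 15|)
= min(4.2800, 0.7200) = 0.7200
Resolvent bound = 1/0.7200 = 1.3889

1.3889


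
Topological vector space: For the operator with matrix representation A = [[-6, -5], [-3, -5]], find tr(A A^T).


trace(A * A^T) = sum of squares of all entries
= (-6)^2 + (-5)^2 + (-3)^2 + (-5)^2
= 36 + 25 + 9 + 25
= 95

95


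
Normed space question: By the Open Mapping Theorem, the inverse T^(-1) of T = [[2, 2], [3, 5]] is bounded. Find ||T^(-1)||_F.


det(T) = 2*5 - 2*3 = 4
T^(-1) = (1/4) * [[5, -2], [-3, 2]] = [[1.2500, -0.5000], [-0.7500, 0.5000]]
||T^(-1)||_F^2 = 1.2500^2 + (-0.5000)^2 + (-0.7500)^2 + 0.5000^2 = 2.6250
||T^(-1)||_F = sqrt(2.6250) = 1.6202

1.6202


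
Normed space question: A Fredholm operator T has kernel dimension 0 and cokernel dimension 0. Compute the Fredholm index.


The Fredholm index is defined as ind(T) = dim(ker T) - dim(coker T)
= 0 - 0
= 0

0


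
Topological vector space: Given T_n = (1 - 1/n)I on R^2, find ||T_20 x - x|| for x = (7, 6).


T_20 x - x = (1 - 1/20)x - x = -x/20
||x|| = sqrt(85) = 9.2195
||T_20 x - x|| = ||x||/20 = 9.2195/20 = 0.4610

0.4610


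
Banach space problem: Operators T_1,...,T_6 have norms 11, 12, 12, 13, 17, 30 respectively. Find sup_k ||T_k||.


By the Uniform Boundedness Principle, the supremum of norms is finite.
sup_k ||T_k|| = max(11, 12, 12, 13, 17, 30) = 30

30


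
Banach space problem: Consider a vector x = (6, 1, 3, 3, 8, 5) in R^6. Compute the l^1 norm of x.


The l^1 norm equals the sum of absolute values of all components.
||x||_1 = 6 + 1 + 3 + 3 + 8 + 5
= 26

26.0000


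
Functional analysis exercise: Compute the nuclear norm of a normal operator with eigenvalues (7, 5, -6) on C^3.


For a normal operator, singular values equal |eigenvalues|.
Trace norm = sum |lambda_i| = 7 + 5 + 6
= 18

18


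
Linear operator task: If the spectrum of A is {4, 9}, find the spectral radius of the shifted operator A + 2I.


Spectrum of A + 2I = {6, 11}
Spectral radius = max |lambda| over the shifted spectrum
= max(6, 11) = 11

11


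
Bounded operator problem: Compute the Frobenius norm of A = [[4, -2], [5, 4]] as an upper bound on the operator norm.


||A||_F^2 = sum a_ij^2
= 4^2 + (-2)^2 + 5^2 + 4^2
= 16 + 4 + 25 + 16 = 61
||A||_F = sqrt(61) = 7.8102

7.8102


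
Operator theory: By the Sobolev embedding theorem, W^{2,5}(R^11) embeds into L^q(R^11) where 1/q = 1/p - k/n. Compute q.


Using the Sobolev embedding formula: 1/q = 1/p - k/n
1/q = 1/5 - 2/11 = 1/55
q = 1/(1/55) = 55

55.0000


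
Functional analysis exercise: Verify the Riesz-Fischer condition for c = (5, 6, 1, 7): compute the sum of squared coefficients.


sum |c_n|^2 = 5^2 + 6^2 + 1^2 + 7^2
= 25 + 36 + 1 + 49
= 111

111


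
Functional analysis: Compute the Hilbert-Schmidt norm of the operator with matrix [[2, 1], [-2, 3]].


The Hilbert-Schmidt norm is sqrt(sum of squares of all entries).
Sum of squares = 2^2 + 1^2 + (-2)^2 + 3^2
= 4 + 1 + 4 + 9 = 18
||T||_HS = sqrt(18) = 4.2426

4.2426


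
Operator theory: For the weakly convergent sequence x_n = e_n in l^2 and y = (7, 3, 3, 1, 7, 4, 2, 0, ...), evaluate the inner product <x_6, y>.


x_6 = e_6 is the standard basis vector with 1 in position 6.
<x_6, y> = y_6 = 4
As n -> infinity, <x_n, y> -> 0, confirming weak convergence of (x_n) to 0.

4


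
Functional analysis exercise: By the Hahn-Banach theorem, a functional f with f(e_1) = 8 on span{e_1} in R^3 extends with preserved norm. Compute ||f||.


The norm of f is given by ||f|| = sup_{||x||=1} |f(x)|.
On span{e_1}, ||e_1|| = 1, so ||f|| = |f(e_1)| / ||e_1||
= |8| / 1 = 8.0000

8.0000


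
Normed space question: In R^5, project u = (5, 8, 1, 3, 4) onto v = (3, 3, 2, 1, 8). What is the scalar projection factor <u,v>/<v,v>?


Computing <u,v> = 5*3 + 8*3 + 1*2 + 3*1 + 4*8 = 76
Computing <v,v> = 3^2 + 3^2 + 2^2 + 1^2 + 8^2 = 87
Projection coefficient = 76/87 = 0.8736

0.8736


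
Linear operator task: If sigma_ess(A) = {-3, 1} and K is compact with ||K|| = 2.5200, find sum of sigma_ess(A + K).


By Weyl's theorem, the essential spectrum is invariant under compact perturbations.
sigma_ess(A + K) = sigma_ess(A) = {-3, 1}
Sum = -3 + 1 = -2

-2


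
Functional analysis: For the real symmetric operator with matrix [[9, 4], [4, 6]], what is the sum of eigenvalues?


For a self-adjoint (symmetric) matrix, the eigenvalues are real.
The sum of eigenvalues equals the trace of the matrix.
trace = 9 + 6 = 15

15


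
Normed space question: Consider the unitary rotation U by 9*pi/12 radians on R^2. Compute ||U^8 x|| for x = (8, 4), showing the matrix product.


U is a rotation by theta = 9*pi/12
U^8 = rotation by 8*theta = 72*pi/12 = 0*pi/12 (mod 2*pi)
cos(0*pi/12) = 1.0000, sin(0*pi/12) = 0.0000
U^8 x = (1.0000 * 8 - 0.0000 * 4, 0.0000 * 8 + 1.0000 * 4)
= (8.0000, 4.0000)
||U^8 x|| = sqrt(8.0000^2 + 4.0000^2) = sqrt(80.0000) = 8.9443

8.9443


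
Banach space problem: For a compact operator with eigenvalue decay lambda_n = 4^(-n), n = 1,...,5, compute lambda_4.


The eigenvalue formula gives lambda_4 = 1/4^4
= 1/256
= 0.0039

0.0039


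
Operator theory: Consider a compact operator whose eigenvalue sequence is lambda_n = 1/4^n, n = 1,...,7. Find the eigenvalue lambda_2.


The eigenvalue formula gives lambda_2 = 1/4^2
= 1/16
= 0.0625

0.0625


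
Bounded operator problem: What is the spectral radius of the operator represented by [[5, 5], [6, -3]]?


For a 2x2 matrix, eigenvalues satisfy lambda^2 - (trace)*lambda + det = 0
trace = 5 + -3 = 2
det = 5*-3 - 5*6 = -45
discriminant = 2^2 - 4*(-45) = 184
spectral radius = max |eigenvalue| = 7.7823

7.7823


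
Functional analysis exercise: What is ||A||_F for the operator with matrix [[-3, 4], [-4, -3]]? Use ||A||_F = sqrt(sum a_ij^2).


||A||_F^2 = sum a_ij^2
= (-3)^2 + 4^2 + (-4)^2 + (-3)^2
= 9 + 16 + 16 + 9 = 50
||A||_F = sqrt(50) = 7.0711

7.0711


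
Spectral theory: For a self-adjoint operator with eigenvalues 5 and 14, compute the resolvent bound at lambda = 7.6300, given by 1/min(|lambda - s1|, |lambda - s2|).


dist(7.6300, {5, 14}) = min(|7.6300 - 5|, |7.6300 - 14|)
= min(2.6300, 6.3700) = 2.6300
Resolvent bound = 1/2.6300 = 0.3802

0.3802


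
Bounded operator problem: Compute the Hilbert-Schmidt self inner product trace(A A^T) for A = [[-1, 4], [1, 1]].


trace(A * A^T) = sum of squares of all entries
= (-1)^2 + 4^2 + 1^2 + 1^2
= 1 + 16 + 1 + 1
= 19

19


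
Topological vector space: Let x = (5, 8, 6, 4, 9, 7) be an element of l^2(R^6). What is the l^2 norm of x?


The l^2 norm = (sum |x_i|^2)^(1/2)
Sum of 2th powers = 25 + 64 + 36 + 16 + 81 + 49 = 271
||x||_2 = (271)^(1/2) = 16.4621

16.4621


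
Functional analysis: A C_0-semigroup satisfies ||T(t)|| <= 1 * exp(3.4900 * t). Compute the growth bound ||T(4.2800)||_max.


||T(4.2800)|| <= 1 * exp(3.4900 * 4.2800)
= 1 * exp(14.9372)
= 1 * 3.0700e+06
= 3.0700e+06

3.0700e+06


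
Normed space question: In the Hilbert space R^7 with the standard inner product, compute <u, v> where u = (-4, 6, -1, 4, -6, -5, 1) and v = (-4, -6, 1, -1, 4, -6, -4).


Computing the standard inner product <u, v> = sum u_i * v_i
= -4*-4 + 6*-6 + -1*1 + 4*-1 + -6*4 + -5*-6 + 1*-4
= 16 + -36 + -1 + -4 + -24 + 30 + -4
= -23

-23


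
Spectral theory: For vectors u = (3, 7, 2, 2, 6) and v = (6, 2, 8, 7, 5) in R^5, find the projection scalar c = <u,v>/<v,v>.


Computing <u,v> = 3*6 + 7*2 + 2*8 + 2*7 + 6*5 = 92
Computing <v,v> = 6^2 + 2^2 + 8^2 + 7^2 + 5^2 = 178
Projection coefficient = 92/178 = 0.5169

0.5169


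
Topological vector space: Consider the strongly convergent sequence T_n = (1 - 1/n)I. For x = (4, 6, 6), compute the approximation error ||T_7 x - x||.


T_7 x - x = (1 - 1/7)x - x = -x/7
||x|| = sqrt(88) = 9.3808
||T_7 x - x|| = ||x||/7 = 9.3808/7 = 1.3401

1.3401


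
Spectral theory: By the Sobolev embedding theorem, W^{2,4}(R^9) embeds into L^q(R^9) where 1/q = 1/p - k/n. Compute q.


Using the Sobolev embedding formula: 1/q = 1/p - k/n
1/q = 1/4 - 2/9 = 1/36
q = 1/(1/36) = 36

36.0000


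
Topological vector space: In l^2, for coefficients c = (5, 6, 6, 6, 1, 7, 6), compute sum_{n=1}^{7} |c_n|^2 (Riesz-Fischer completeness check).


sum |c_n|^2 = 5^2 + 6^2 + 6^2 + 6^2 + 1^2 + 7^2 + 6^2
= 25 + 36 + 36 + 36 + 1 + 49 + 36
= 219

219


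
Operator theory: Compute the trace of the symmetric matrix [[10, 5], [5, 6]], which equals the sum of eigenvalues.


For a self-adjoint (symmetric) matrix, the eigenvalues are real.
The sum of eigenvalues equals the trace of the matrix.
trace = 10 + 6 = 16

16


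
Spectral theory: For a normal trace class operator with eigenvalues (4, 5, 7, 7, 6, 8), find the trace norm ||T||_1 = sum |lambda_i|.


For a normal operator, singular values equal |eigenvalues|.
Trace norm = sum |lambda_i| = 4 + 5 + 7 + 7 + 6 + 8
= 37

37


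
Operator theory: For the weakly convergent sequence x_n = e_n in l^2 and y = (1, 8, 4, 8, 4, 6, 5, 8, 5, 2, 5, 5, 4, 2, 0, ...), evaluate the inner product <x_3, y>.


x_3 = e_3 is the standard basis vector with 1 in position 3.
<x_3, y> = y_3 = 4
As n -> infinity, <x_n, y> -> 0, confirming weak convergence of (x_n) to 0.

4


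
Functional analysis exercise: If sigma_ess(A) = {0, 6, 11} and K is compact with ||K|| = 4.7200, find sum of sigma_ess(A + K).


By Weyl's theorem, the essential spectrum is invariant under compact perturbations.
sigma_ess(A + K) = sigma_ess(A) = {0, 6, 11}
Sum = 0 + 6 + 11 = 17

17


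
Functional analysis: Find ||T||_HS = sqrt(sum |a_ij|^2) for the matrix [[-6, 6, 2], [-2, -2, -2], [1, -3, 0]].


The Hilbert-Schmidt norm is sqrt(sum of squares of all entries).
Sum of squares = (-6)^2 + 6^2 + 2^2 + (-2)^2 + (-2)^2 + (-2)^2 + 1^2 + (-3)^2 + 0^2
= 36 + 36 + 4 + 4 + 4 + 4 + 1 + 9 + 0 = 98
||T||_HS = sqrt(98) = 9.8995

9.8995


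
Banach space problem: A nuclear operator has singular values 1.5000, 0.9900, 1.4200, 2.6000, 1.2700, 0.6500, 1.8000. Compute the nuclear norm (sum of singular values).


The nuclear norm is the sum of all singular values.
||T||_1 = 1.5000 + 0.9900 + 1.4200 + 2.6000 + 1.2700 + 0.6500 + 1.8000
= 10.2300

10.2300


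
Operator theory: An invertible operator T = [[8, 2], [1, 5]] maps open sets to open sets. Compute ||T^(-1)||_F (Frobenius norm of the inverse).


det(T) = 8*5 - 2*1 = 38
T^(-1) = (1/38) * [[5, -2], [-1, 8]] = [[0.1316, -0.0526], [-0.0263, 0.2105]]
||T^(-1)||_F^2 = 0.1316^2 + (-0.0526)^2 + (-0.0263)^2 + 0.2105^2 = 0.0651
||T^(-1)||_F = sqrt(0.0651) = 0.2551

0.2551


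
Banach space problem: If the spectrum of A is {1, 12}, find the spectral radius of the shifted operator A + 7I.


Spectrum of A + 7I = {8, 19}
Spectral radius = max |lambda| over the shifted spectrum
= max(8, 19) = 19

19


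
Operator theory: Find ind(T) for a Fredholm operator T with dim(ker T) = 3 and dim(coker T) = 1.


The Fredholm index is defined as ind(T) = dim(ker T) - dim(coker T)
= 3 - 1
= 2

2


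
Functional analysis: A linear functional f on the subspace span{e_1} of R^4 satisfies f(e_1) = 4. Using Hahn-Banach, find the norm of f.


The norm of f is given by ||f|| = sup_{||x||=1} |f(x)|.
On span{e_1}, ||e_1|| = 1, so ||f|| = |f(e_1)| / ||e_1||
= |4| / 1 = 4.0000

4.0000


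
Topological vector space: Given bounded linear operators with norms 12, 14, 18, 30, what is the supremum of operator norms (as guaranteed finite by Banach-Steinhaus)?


By the Uniform Boundedness Principle, the supremum of norms is finite.
sup_k ||T_k|| = max(12, 14, 18, 30) = 30

30


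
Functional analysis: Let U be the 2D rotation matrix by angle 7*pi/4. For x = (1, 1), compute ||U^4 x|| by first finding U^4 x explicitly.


U is a rotation by theta = 7*pi/4
U^4 = rotation by 4*theta = 28*pi/4 = 4*pi/4 (mod 2*pi)
cos(4*pi/4) = -1.0000, sin(4*pi/4) = 0.0000
U^4 x = (-1.0000 * 1 - 0.0000 * 1, 0.0000 * 1 + -1.0000 * 1)
= (-1.0000, -1.0000)
||U^4 x|| = sqrt((-1.0000)^2 + (-1.0000)^2) = sqrt(2.0000) = 1.4142

1.4142


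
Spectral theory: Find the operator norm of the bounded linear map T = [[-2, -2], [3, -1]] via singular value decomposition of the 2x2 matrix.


A^T A = [[13, 1], [1, 5]]
trace(A^T A) = 18, det(A^T A) = 64
discriminant = 18^2 - 4*64 = 68
Largest eigenvalue of A^T A = (trace + sqrt(disc))/2 = 13.1231
||T|| = sqrt(13.1231) = 3.6226

3.6226


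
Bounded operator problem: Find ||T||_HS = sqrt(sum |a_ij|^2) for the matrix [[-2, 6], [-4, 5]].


The Hilbert-Schmidt norm is sqrt(sum of squares of all entries).
Sum of squares = (-2)^2 + 6^2 + (-4)^2 + 5^2
= 4 + 36 + 16 + 25 = 81
||T||_HS = sqrt(81) = 9.0000

9.0000


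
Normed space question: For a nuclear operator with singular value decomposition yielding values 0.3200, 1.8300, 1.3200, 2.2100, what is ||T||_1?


The nuclear norm is the sum of all singular values.
||T||_1 = 0.3200 + 1.8300 + 1.3200 + 2.2100
= 5.6800

5.6800


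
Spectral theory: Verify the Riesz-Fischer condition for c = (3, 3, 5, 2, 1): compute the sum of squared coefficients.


sum |c_n|^2 = 3^2 + 3^2 + 5^2 + 2^2 + 1^2
= 9 + 9 + 25 + 4 + 1
= 48

48


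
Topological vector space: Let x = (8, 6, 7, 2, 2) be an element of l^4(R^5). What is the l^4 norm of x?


The l^4 norm = (sum |x_i|^4)^(1/4)
Sum of 4th powers = 4096 + 1296 + 2401 + 16 + 16 = 7825
||x||_4 = (7825)^(1/4) = 9.4053

9.4053


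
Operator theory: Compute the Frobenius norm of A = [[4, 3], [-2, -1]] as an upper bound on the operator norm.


||A||_F^2 = sum a_ij^2
= 4^2 + 3^2 + (-2)^2 + (-1)^2
= 16 + 9 + 4 + 1 = 30
||A||_F = sqrt(30) = 5.4772

5.4772


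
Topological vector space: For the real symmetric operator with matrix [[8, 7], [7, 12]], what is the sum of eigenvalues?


For a self-adjoint (symmetric) matrix, the eigenvalues are real.
The sum of eigenvalues equals the trace of the matrix.
trace = 8 + 12 = 20

20


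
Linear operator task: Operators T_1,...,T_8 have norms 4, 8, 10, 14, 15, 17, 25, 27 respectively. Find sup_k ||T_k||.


By the Uniform Boundedness Principle, the supremum of norms is finite.
sup_k ||T_k|| = max(4, 8, 10, 14, 15, 17, 25, 27) = 27

27


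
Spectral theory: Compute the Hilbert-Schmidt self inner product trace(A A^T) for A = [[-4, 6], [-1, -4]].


trace(A * A^T) = sum of squares of all entries
= (-4)^2 + 6^2 + (-1)^2 + (-4)^2
= 16 + 36 + 1 + 16
= 69

69


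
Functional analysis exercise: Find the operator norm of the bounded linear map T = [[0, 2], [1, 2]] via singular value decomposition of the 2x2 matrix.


A^T A = [[1, 2], [2, 8]]
trace(A^T A) = 9, det(A^T A) = 4
discriminant = 9^2 - 4*4 = 65
Largest eigenvalue of A^T A = (trace + sqrt(disc))/2 = 8.5311
||T|| = sqrt(8.5311) = 2.9208

2.9208


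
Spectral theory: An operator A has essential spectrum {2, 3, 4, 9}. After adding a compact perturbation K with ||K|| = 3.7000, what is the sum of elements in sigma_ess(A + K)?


By Weyl's theorem, the essential spectrum is invariant under compact perturbations.
sigma_ess(A + K) = sigma_ess(A) = {2, 3, 4, 9}
Sum = 2 + 3 + 4 + 9 = 18

18


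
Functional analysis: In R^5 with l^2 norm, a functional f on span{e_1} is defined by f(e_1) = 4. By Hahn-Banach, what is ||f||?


The norm of f is given by ||f|| = sup_{||x||=1} |f(x)|.
On span{e_1}, ||e_1|| = 1, so ||f|| = |f(e_1)| / ||e_1||
= |4| / 1 = 4.0000

4.0000


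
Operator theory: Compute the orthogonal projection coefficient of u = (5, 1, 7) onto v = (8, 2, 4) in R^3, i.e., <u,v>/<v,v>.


Computing <u,v> = 5*8 + 1*2 + 7*4 = 70
Computing <v,v> = 8^2 + 2^2 + 4^2 = 84
Projection coefficient = 70/84 = 0.8333

0.8333


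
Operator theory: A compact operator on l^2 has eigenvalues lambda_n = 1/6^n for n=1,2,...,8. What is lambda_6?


The eigenvalue formula gives lambda_6 = 1/6^6
= 1/46656
= 2.1433e-05

2.1433e-05


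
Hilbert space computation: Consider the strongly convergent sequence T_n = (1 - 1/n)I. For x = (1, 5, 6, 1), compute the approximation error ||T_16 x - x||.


T_16 x - x = (1 - 1/16)x - x = -x/16
||x|| = sqrt(63) = 7.9373
||T_16 x - x|| = ||x||/16 = 7.9373/16 = 0.4961

0.4961


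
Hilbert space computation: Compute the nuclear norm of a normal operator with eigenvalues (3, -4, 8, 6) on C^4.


For a normal operator, singular values equal |eigenvalues|.
Trace norm = sum |lambda_i| = 3 + 4 + 8 + 6
= 21

21


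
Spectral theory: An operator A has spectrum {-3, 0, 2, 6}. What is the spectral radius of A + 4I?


Spectrum of A + 4I = {1, 4, 6, 10}
Spectral radius = max |lambda| over the shifted spectrum
= max(1, 4, 6, 10) = 10

10


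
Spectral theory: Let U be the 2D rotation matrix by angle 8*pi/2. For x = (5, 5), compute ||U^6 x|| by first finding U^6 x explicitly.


U is a rotation by theta = 8*pi/2
U^6 = rotation by 6*theta = 48*pi/2 = 0*pi/2 (mod 2*pi)
cos(0*pi/2) = 1.0000, sin(0*pi/2) = 0.0000
U^6 x = (1.0000 * 5 - 0.0000 * 5, 0.0000 * 5 + 1.0000 * 5)
= (5.0000, 5.0000)
||U^6 x|| = sqrt(5.0000^2 + 5.0000^2) = sqrt(50.0000) = 7.0711

7.0711


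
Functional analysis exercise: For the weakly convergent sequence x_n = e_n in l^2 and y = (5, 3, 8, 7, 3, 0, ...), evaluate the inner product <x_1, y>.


x_1 = e_1 is the standard basis vector with 1 in position 1.
<x_1, y> = y_1 = 5
As n -> infinity, <x_n, y> -> 0, confirming weak convergence of (x_n) to 0.

5


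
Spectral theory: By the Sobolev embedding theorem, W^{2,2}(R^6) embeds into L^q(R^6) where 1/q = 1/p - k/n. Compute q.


Using the Sobolev embedding formula: 1/q = 1/p - k/n
1/q = 1/2 - 2/6 = 1/6
q = 1/(1/6) = 6

6.0000


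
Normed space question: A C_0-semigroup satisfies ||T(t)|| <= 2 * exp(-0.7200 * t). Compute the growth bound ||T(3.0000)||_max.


||T(3.0000)|| <= 2 * exp(-0.7200 * 3.0000)
= 2 * exp(-2.1600)
= 2 * 0.1153
= 0.2307

0.2307


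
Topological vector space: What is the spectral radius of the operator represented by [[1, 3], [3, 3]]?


For a 2x2 matrix, eigenvalues satisfy lambda^2 - (trace)*lambda + det = 0
trace = 1 + 3 = 4
det = 1*3 - 3*3 = -6
discriminant = 4^2 - 4*(-6) = 40
spectral radius = max |eigenvalue| = 5.1623

5.1623


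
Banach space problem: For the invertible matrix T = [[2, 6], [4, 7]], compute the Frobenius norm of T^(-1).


det(T) = 2*7 - 6*4 = -10
T^(-1) = (1/-10) * [[7, -6], [-4, 2]] = [[-0.7000, 0.6000], [0.4000, -0.2000]]
||T^(-1)||_F^2 = (-0.7000)^2 + 0.6000^2 + 0.4000^2 + (-0.2000)^2 = 1.0500
||T^(-1)||_F = sqrt(1.0500) = 1.0247

1.0247


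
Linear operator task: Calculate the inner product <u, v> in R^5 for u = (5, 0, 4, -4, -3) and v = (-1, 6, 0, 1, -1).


Computing the standard inner product <u, v> = sum u_i * v_i
= 5*-1 + 0*6 + 4*0 + -4*1 + -3*-1
= -5 + 0 + 0 + -4 + 3
= -6

-6


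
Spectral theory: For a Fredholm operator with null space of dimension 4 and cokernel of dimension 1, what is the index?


The Fredholm index is defined as ind(T) = dim(ker T) - dim(coker T)
= 4 - 1
= 3

3


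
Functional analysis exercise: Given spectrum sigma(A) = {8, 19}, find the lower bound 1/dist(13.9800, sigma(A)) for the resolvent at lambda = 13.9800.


dist(13.9800, {8, 19}) = min(|13.9800 - 8|, |13.9800 - 19|)
= min(5.9800, 5.0200) = 5.0200
Resolvent bound = 1/5.0200 = 0.1992

0.1992


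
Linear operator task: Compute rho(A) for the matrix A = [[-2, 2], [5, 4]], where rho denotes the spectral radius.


For a 2x2 matrix, eigenvalues satisfy lambda^2 - (trace)*lambda + det = 0
trace = -2 + 4 = 2
det = -2*4 - 2*5 = -18
discriminant = 2^2 - 4*(-18) = 76
spectral radius = max |eigenvalue| = 5.3589

5.3589


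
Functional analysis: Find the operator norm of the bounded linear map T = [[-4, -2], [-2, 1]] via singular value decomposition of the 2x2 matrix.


A^T A = [[20, 6], [6, 5]]
trace(A^T A) = 25, det(A^T A) = 64
discriminant = 25^2 - 4*64 = 369
Largest eigenvalue of A^T A = (trace + sqrt(disc))/2 = 22.1047
||T|| = sqrt(22.1047) = 4.7016

4.7016


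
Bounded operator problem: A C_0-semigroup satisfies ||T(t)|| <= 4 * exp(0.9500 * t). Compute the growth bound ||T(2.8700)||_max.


||T(2.8700)|| <= 4 * exp(0.9500 * 2.8700)
= 4 * exp(2.7265)
= 4 * 15.2793
= 61.1173

61.1173


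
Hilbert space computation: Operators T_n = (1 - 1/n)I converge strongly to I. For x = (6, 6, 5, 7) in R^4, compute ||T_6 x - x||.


T_6 x - x = (1 - 1/6)x - x = -x/6
||x|| = sqrt(146) = 12.0830
||T_6 x - x|| = ||x||/6 = 12.0830/6 = 2.0138

2.0138


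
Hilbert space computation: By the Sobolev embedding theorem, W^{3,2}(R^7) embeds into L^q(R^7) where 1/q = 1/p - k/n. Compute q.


Using the Sobolev embedding formula: 1/q = 1/p - k/n
1/q = 1/2 - 3/7 = 1/14
q = 1/(1/14) = 14

14.0000


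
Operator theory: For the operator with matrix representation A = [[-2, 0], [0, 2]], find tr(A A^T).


trace(A * A^T) = sum of squares of all entries
= (-2)^2 + 0^2 + 0^2 + 2^2
= 4 + 0 + 0 + 4
= 8

8


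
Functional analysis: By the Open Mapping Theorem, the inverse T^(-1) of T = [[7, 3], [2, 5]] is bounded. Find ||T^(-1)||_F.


det(T) = 7*5 - 3*2 = 29
T^(-1) = (1/29) * [[5, -3], [-2, 7]] = [[0.1724, -0.1034], [-0.0690, 0.2414]]
||T^(-1)||_F^2 = 0.1724^2 + (-0.1034)^2 + (-0.0690)^2 + 0.2414^2 = 0.1034
||T^(-1)||_F = sqrt(0.1034) = 0.3216

0.3216


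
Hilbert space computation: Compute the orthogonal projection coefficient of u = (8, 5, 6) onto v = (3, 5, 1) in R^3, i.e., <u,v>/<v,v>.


Computing <u,v> = 8*3 + 5*5 + 6*1 = 55
Computing <v,v> = 3^2 + 5^2 + 1^2 = 35
Projection coefficient = 55/35 = 1.5714

1.5714


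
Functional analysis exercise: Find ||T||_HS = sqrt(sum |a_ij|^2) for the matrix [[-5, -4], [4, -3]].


The Hilbert-Schmidt norm is sqrt(sum of squares of all entries).
Sum of squares = (-5)^2 + (-4)^2 + 4^2 + (-3)^2
= 25 + 16 + 16 + 9 = 66
||T||_HS = sqrt(66) = 8.1240

8.1240


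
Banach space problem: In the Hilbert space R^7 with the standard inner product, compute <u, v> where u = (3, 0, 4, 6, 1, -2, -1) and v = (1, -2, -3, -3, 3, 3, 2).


Computing the standard inner product <u, v> = sum u_i * v_i
= 3*1 + 0*-2 + 4*-3 + 6*-3 + 1*3 + -2*3 + -1*2
= 3 + 0 + -12 + -18 + 3 + -6 + -2
= -32

-32


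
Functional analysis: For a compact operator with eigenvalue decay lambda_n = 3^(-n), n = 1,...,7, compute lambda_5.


The eigenvalue formula gives lambda_5 = 1/3^5
= 1/243
= 0.0041

0.0041


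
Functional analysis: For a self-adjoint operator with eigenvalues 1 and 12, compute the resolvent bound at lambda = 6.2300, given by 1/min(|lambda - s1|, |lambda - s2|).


dist(6.2300, {1, 12}) = min(|6.2300 - 1|, |6.2300 - 12|)
= min(5.2300, 5.7700) = 5.2300
Resolvent bound = 1/5.2300 = 0.1912

0.1912


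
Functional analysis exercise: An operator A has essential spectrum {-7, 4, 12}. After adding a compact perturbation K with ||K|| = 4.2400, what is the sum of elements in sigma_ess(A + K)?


By Weyl's theorem, the essential spectrum is invariant under compact perturbations.
sigma_ess(A + K) = sigma_ess(A) = {-7, 4, 12}
Sum = -7 + 4 + 12 = 9

9


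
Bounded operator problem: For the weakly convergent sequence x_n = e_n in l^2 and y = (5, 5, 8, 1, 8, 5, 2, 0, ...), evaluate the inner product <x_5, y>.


x_5 = e_5 is the standard basis vector with 1 in position 5.
<x_5, y> = y_5 = 8
As n -> infinity, <x_n, y> -> 0, confirming weak convergence of (x_n) to 0.

8


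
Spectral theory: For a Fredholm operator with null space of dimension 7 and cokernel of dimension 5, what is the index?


The Fredholm index is defined as ind(T) = dim(ker T) - dim(coker T)
= 7 - 5
= 2

2


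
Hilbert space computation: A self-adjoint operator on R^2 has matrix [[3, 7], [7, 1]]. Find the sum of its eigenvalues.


For a self-adjoint (symmetric) matrix, the eigenvalues are real.
The sum of eigenvalues equals the trace of the matrix.
trace = 3 + 1 = 4

4


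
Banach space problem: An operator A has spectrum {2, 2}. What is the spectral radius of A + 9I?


Spectrum of A + 9I = {11, 11}
Spectral radius = max |lambda| over the shifted spectrum
= max(11, 11) = 11

11


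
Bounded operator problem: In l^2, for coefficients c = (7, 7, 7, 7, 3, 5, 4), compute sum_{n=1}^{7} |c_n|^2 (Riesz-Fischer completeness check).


sum |c_n|^2 = 7^2 + 7^2 + 7^2 + 7^2 + 3^2 + 5^2 + 4^2
= 49 + 49 + 49 + 49 + 9 + 25 + 16
= 246

246


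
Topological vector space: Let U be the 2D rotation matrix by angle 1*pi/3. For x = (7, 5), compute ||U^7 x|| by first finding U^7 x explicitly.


U is a rotation by theta = 1*pi/3
U^7 = rotation by 7*theta = 7*pi/3 = 1*pi/3 (mod 2*pi)
cos(1*pi/3) = 0.5000, sin(1*pi/3) = 0.8660
U^7 x = (0.5000 * 7 - 0.8660 * 5, 0.8660 * 7 + 0.5000 * 5)
= (-0.8301, 8.5622)
||U^7 x|| = sqrt((-0.8301)^2 + 8.5622^2) = sqrt(74.0000) = 8.6023

8.6023
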